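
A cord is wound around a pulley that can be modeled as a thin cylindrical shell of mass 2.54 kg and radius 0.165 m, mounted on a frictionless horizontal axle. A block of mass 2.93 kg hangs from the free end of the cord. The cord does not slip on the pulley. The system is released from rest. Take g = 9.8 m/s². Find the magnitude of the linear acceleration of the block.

I = MR² = (2.54)(0.165)² = 0.06915 kg·m².
Block: mg − T = ma. Pulley: TR = Iα. No-slip: a = αR, so T = (I/R²)a = 2.540·a.
Then mg = (m + 2.540)a, so a = (2.93)(9.8)/(2.93 + 2.540) = 5.249 m/s².

a ≈ 5.25 m/s²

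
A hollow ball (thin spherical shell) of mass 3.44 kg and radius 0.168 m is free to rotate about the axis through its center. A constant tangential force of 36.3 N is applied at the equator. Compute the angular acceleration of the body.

α ≈ 94.2 rad/s²

I = (2/3)MR² = (2/3)(3.44)(0.168)² = 0.06473 kg·m².
τ = F R = (36.3)(0.168) = 6.098 N·m.
Newton's second law for rotation, τ = Iα, gives α = τ/I = 6.098/0.06473 = 94.22 rad/s².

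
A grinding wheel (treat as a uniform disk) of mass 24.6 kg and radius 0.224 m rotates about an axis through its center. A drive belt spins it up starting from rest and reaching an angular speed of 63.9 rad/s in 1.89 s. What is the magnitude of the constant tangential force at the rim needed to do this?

F ≈ 93.2 N

I = ½MR² = (1/2)(24.6)(0.224)² = 0.6172 kg·m².
α = Δω/Δt = (63.9 − 0)/1.89 = 33.81 rad/s².
The required torque is τ = Iα = (0.6172)(33.81) = 20.87 N·m.
A tangential force at the rim gives τ = FR, so F = τ/R = 20.87/0.224 = 93.15 N.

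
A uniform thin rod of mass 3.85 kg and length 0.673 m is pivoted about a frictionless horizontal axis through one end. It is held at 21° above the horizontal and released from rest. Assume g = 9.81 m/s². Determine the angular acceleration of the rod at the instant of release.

α ≈ 20.4 rad/s²

About the pivot, I = (1/3)ML² = (1/3)(3.85)(0.673)² = 0.5813 kg·m².
The weight acts at the center, a distance L/2 = 0.3365 m from the pivot; τ = Mg(L/2) cos 21° = 11.86 N·m.
α = τ/I = 11.86/0.5813 = 20.41 rad/s².
(Equivalently α = (3g/(2L)) cos 21° = 20.41 rad/s².)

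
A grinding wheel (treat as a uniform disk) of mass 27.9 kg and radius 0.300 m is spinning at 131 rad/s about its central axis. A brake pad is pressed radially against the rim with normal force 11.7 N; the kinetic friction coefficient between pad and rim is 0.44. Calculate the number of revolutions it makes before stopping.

I = ½MR² = (1/2)(27.9)(0.300)² = 1.255 kg·m².
Friction force f = μN = (0.44)(11.7) = 5.148 N at the rim; torque magnitude τ = fR = 1.544 N·m, opposing ω.
|α| = τ/I = 1.544/1.255 = 1.230 rad/s² (deceleration).
ω² = ω₀² − 2|α|θ with ω = 0 ⇒ θ = ω₀²/(2|α|) = 6975 rad = 1110 rev.

≈ 1110 revolutions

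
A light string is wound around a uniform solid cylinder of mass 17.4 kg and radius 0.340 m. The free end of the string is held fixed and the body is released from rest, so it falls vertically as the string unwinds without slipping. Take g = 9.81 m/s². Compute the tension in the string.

T ≈ 56.9 N

Translation: Mg − T = Ma. Rotation about the center: TR = Iα with I = ½MR².
With a = αR: T = (I/R²)a = (1/2)M a, so Mg = (1 + 0.5000)Ma.
a = g/(1 + 0.5000) = 9.81/1.500 = 6.540 m/s².
T = 0.5000·M·a = (0.5000)(17.4)(6.540) = 56.90 N.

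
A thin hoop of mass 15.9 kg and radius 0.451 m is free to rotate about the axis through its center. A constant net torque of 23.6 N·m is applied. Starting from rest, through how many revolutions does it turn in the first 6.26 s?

≈ 22.8 revolutions

I = MR² = (15.9)(0.451)² = 3.234 kg·m².
α = τ/I = 23.6/3.234 = 7.297 rad/s².
θ = ½αt² = ½(7.297)(6.26)² = 143.0 rad.
Revolutions = θ/(2π) = 22.76.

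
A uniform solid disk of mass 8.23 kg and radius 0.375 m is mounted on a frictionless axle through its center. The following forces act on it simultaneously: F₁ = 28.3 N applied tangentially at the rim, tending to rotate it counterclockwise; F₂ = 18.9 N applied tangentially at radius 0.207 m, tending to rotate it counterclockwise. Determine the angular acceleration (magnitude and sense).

I = ½MR² = (1/2)(8.23)(0.375)² = 0.5787 kg·m².
Taking counterclockwise as positive: τ₁ = +(28.3)(0.375) = +10.61 N·m; τ₂ = +(18.9)(0.207) = +3.912 N·m.
Net torque τ = 14.52 N·m.
α = τ/I = 14.52/0.5787 = 25.10 rad/s².

α ≈ 25.1 rad/s², counterclockwise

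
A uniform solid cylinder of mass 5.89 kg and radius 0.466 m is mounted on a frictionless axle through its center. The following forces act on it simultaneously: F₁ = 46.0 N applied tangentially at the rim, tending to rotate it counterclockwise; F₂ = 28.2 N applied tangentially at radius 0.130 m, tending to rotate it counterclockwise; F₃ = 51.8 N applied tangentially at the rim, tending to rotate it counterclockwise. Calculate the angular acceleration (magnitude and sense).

I = ½MR² = (1/2)(5.89)(0.466)² = 0.6395 kg·m².
Taking counterclockwise as positive: τ₁ = +(46.0)(0.466) = +21.44 N·m; τ₂ = +(28.2)(0.130) = +3.666 N·m; τ₃ = +(51.8)(0.466) = +24.14 N·m.
Net torque τ = 49.24 N·m.
α = τ/I = 49.24/0.6395 = 77.00 rad/s².

α ≈ 77.0 rad/s², counterclockwise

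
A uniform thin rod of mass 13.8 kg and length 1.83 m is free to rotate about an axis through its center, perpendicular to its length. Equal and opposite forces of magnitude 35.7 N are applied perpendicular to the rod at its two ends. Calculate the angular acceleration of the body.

I = (1/12)ML² = (1/12)(13.8)(1.83)² = 3.851 kg·m².
The couple gives τ = F·(L/2) + F·(L/2) = F L = (35.7)(1.83) = 65.33 N·m.
Newton's second law for rotation, τ = Iα, gives α = τ/I = 65.33/3.851 = 16.96 rad/s².

α ≈ 17.0 rad/s²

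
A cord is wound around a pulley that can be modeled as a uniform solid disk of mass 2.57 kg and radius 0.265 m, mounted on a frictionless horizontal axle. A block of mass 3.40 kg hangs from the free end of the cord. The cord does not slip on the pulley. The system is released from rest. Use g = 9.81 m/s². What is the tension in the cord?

I = ½MR² = (1/2)(2.57)(0.265)² = 0.09024 kg·m².
Block: mg − T = ma. Pulley: TR = Iα. No-slip: a = αR, so T = (I/R²)a = 1.285·a.
Then mg = (m + 1.285)a, so a = (3.40)(9.81)/(3.40 + 1.285) = 7.119 m/s².
T = 1.285·a = 9.148 N.

T ≈ 9.15 N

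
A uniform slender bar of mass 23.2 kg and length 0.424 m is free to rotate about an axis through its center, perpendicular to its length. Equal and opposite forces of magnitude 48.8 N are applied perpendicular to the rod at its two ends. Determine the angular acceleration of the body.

I = (1/12)ML² = (1/12)(23.2)(0.424)² = 0.3476 kg·m².
The couple gives τ = F·(L/2) + F·(L/2) = F L = (48.8)(0.424) = 20.69 N·m.
Newton's second law for rotation, τ = Iα, gives α = τ/I = 20.69/0.3476 = 59.53 rad/s².

α ≈ 59.5 rad/s²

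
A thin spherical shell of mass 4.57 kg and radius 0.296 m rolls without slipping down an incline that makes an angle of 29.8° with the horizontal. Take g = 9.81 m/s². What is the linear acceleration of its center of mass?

Translation along the incline: Mg sinθ − f = Ma.
Rotation about the center: fR = Iα with I = (2/3)MR². No-slip gives a = αR, so f = (I/R²)a = (2/3)M a.
Substituting: Mg sinθ = (1 + 0.6667)Ma, so a = g sinθ/(1 + 0.6667) = (9.81) sin 29.8° / 1.667 = 2.925 m/s².

a ≈ 2.93 m/s²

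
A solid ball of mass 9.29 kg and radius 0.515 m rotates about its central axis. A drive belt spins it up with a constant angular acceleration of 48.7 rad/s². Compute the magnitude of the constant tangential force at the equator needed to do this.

I = (2/5)MR² = (2/5)(9.29)(0.515)² = 0.9856 kg·m².
The required torque is τ = Iα = (0.9856)(48.70) = 48.00 N·m.
A tangential force at the equator gives τ = FR, so F = τ/R = 48.00/0.515 = 93.20 N.

F ≈ 93.2 N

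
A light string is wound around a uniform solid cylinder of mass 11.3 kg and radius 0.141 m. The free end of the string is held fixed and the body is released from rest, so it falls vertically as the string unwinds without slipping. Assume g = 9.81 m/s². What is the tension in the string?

T ≈ 37.0 N

Translation: Mg − T = Ma. Rotation about the center: TR = Iα with I = ½MR².
With a = αR: T = (I/R²)a = (1/2)M a, so Mg = (1 + 0.5000)Ma.
a = g/(1 + 0.5000) = 9.81/1.500 = 6.540 m/s².
T = 0.5000·M·a = (0.5000)(11.3)(6.540) = 36.95 N.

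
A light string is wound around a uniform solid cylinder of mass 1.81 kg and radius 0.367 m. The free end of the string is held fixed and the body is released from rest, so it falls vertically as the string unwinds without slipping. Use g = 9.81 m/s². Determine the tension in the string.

Translation: Mg − T = Ma. Rotation about the center: TR = Iα with I = ½MR².
With a = αR: T = (I/R²)a = (1/2)M a, so Mg = (1 + 0.5000)Ma.
a = g/(1 + 0.5000) = 9.81/1.500 = 6.540 m/s².
T = 0.5000·M·a = (0.5000)(1.81)(6.540) = 5.919 N.

T ≈ 5.92 N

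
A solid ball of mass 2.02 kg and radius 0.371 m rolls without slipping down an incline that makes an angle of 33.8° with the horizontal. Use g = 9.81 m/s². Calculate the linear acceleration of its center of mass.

Translation along the incline: Mg sinθ − f = Ma.
Rotation about the center: fR = Iα with I = (2/5)MR². No-slip gives a = αR, so f = (I/R²)a = (2/5)M a.
Substituting: Mg sinθ = (1 + 0.4000)Ma, so a = g sinθ/(1 + 0.4000) = (9.81) sin 33.8° / 1.400 = 3.898 m/s².

a ≈ 3.90 m/s²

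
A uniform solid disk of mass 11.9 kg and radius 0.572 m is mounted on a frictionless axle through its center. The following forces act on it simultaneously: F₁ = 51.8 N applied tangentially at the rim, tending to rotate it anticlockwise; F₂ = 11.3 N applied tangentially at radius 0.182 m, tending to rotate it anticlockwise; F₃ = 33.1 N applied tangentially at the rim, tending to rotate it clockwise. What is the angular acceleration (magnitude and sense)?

α ≈ 6.55 rad/s², anticlockwise

I = ½MR² = (1/2)(11.9)(0.572)² = 1.947 kg·m².
Taking anticlockwise as positive: τ₁ = +(51.8)(0.572) = +29.63 N·m; τ₂ = +(11.3)(0.182) = +2.057 N·m; τ₃ = −(33.1)(0.572) = −18.93 N·m.
Net torque τ = 12.75 N·m.
α = τ/I = 12.75/1.947 = 6.551 rad/s².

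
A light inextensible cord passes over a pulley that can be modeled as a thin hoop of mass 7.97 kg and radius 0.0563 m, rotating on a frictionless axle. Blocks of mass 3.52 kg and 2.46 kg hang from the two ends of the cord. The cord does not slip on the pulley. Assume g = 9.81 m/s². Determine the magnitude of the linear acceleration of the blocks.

I = MR² = (7.97)(0.0563)² = 0.02526 kg·m².
Heavier block: m₁g − T₁ = m₁a. Lighter block: T₂ − m₂g = m₂a.
Pulley: (T₁ − T₂)R = Iα = I(a/R), so T₁ − T₂ = (I/R²)a = 1·M_p a = 7.970·a.
Adding the three: (m₁ − m₂)g = (m₁ + m₂ + 7.970)a, so a = (3.52 − 2.46)(9.81)/(3.52 + 2.46 + 7.970) = 0.7454 m/s².

a ≈ 0.745 m/s²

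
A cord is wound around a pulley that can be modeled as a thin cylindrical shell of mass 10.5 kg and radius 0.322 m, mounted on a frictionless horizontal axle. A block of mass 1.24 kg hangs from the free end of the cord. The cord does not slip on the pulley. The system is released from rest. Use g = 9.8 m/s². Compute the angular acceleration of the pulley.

I = MR² = (10.5)(0.322)² = 1.089 kg·m².
Block: mg − T = ma. Pulley: TR = Iα. No-slip: a = αR, so T = (I/R²)a = 10.50·a.
Then mg = (m + 10.50)a, so a = (1.24)(9.8)/(1.24 + 10.50) = 1.035 m/s².
α = a/R = 1.035/0.322 = 3.215 rad/s².

α ≈ 3.21 rad/s²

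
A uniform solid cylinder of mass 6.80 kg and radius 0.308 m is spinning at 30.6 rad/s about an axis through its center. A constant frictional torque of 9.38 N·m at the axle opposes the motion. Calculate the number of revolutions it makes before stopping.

I = ½MR² = (1/2)(6.80)(0.308)² = 0.3225 kg·m².
The net torque has magnitude 9.38 N·m, opposing ω.
|α| = τ/I = 9.380/0.3225 = 29.08 rad/s² (deceleration).
ω² = ω₀² − 2|α|θ with ω = 0 ⇒ θ = ω₀²/(2|α|) = 16.10 rad = 2.562 rev.

≈ 2.56 revolutions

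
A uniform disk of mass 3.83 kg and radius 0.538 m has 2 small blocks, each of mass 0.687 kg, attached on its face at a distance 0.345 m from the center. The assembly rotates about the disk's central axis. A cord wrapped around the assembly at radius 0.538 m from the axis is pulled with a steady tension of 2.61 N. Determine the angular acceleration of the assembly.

I_disk = ½MR² = ½(3.83)(0.538)² = 0.5543 kg·m².
I_blocks = 2·m·r² = 2(0.687)(0.345)² = 0.1635 kg·m².
Total I = 0.7178 kg·m².
τ = F r = (2.61)(0.538) = 1.404 N·m.
α = τ/I = 1.404/0.7178 = 1.956 rad/s².

α ≈ 1.96 rad/s²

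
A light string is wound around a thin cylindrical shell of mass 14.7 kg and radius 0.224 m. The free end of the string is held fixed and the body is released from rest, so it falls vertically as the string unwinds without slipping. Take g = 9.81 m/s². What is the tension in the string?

Translation: Mg − T = Ma. Rotation about the center: TR = Iα with I = MR².
With a = αR: T = (I/R²)a = M a, so Mg = (1 + 1.000)Ma.
a = g/(1 + 1.000) = 9.81/2.000 = 4.905 m/s².
T = 1.000·M·a = (1.000)(14.7)(4.905) = 72.10 N.

T ≈ 72.1 N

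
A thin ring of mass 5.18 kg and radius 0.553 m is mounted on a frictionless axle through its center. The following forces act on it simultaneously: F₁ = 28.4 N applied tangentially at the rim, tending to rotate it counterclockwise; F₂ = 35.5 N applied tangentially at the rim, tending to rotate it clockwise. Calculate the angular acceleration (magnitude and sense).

α ≈ 2.48 rad/s², clockwise

I = MR² = (5.18)(0.553)² = 1.584 kg·m².
Taking counterclockwise as positive: τ₁ = +(28.4)(0.553) = +15.71 N·m; τ₂ = −(35.5)(0.553) = −19.63 N·m.
Net torque τ = -3.926 N·m.
α = τ/I = -3.926/1.584 = -2.479 rad/s².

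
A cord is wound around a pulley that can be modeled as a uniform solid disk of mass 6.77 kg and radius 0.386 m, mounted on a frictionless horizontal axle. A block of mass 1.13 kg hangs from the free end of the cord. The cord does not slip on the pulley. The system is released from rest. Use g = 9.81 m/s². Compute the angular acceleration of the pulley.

α ≈ 6.36 rad/s²

I = ½MR² = (1/2)(6.77)(0.386)² = 0.5044 kg·m².
Block: mg − T = ma. Pulley: TR = Iα. No-slip: a = αR, so T = (I/R²)a = 3.385·a.
Then mg = (m + 3.385)a, so a = (1.13)(9.81)/(1.13 + 3.385) = 2.455 m/s².
α = a/R = 2.455/0.386 = 6.361 rad/s².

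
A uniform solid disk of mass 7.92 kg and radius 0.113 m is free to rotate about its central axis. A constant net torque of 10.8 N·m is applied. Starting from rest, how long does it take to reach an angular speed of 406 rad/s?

I = ½MR² = (1/2)(7.92)(0.113)² = 0.05057 kg·m².
α = τ/I = 10.8/0.05057 = 213.6 rad/s².
ω = αt ⇒ t = ω/α = 406/213.6 = 1.901 s.

t ≈ 1.90 s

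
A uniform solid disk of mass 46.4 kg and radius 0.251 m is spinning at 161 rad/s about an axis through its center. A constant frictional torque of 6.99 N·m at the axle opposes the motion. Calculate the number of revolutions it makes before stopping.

≈ 431 revolutions

I = ½MR² = (1/2)(46.4)(0.251)² = 1.462 kg·m².
The net torque has magnitude 6.99 N·m, opposing ω.
|α| = τ/I = 6.990/1.462 = 4.782 rad/s² (deceleration).
ω² = ω₀² − 2|α|θ with ω = 0 ⇒ θ = ω₀²/(2|α|) = 2710 rad = 431.3 rev.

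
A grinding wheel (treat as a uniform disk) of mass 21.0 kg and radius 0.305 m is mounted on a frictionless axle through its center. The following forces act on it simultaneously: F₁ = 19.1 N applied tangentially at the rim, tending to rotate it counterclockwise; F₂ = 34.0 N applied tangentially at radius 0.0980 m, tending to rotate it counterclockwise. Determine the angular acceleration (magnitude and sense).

α ≈ 9.38 rad/s², counterclockwise

I = ½MR² = (1/2)(21.0)(0.305)² = 0.9768 kg·m².
Taking counterclockwise as positive: τ₁ = +(19.1)(0.305) = +5.825 N·m; τ₂ = +(34.0)(0.0980) = +3.332 N·m.
Net torque τ = 9.158 N·m.
α = τ/I = 9.158/0.9768 = 9.375 rad/s².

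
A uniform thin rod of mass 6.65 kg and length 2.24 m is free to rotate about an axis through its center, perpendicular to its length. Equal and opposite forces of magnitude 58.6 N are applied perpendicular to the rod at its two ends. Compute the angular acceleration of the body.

I = (1/12)ML² = (1/12)(6.65)(2.24)² = 2.781 kg·m².
The couple gives τ = F·(L/2) + F·(L/2) = F L = (58.6)(2.24) = 131.3 N·m.
From τ = Iα: α = 131.3/2.781 = 47.21 rad/s².

α ≈ 47.2 rad/s²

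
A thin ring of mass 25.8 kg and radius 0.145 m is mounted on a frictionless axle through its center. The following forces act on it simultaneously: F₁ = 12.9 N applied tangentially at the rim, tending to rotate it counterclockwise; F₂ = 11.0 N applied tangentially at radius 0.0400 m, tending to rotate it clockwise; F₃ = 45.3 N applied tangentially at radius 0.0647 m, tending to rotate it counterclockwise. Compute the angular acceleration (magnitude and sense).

α ≈ 8.04 rad/s², counterclockwise

I = MR² = (25.8)(0.145)² = 0.5424 kg·m².
Taking counterclockwise as positive: τ₁ = +(12.9)(0.145) = +1.870 N·m; τ₂ = −(11.0)(0.0400) = −0.4400 N·m; τ₃ = +(45.3)(0.0647) = +2.931 N·m.
Net torque τ = 4.361 N·m.
α = τ/I = 4.361/0.5424 = 8.040 rad/s².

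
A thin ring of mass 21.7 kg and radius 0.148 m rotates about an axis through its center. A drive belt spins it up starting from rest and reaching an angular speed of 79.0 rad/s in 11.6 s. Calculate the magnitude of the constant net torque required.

I = MR² = (21.7)(0.148)² = 0.4753 kg·m².
α = Δω/Δt = (79.0 − 0)/11.6 = 6.810 rad/s².
τ = Iα = (0.4753)(6.810) = 3.237 N·m.

τ ≈ 3.24 N·m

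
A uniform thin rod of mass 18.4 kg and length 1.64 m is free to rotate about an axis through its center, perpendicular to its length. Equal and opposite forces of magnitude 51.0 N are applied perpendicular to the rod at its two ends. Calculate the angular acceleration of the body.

α ≈ 20.3 rad/s²

I = (1/12)ML² = (1/12)(18.4)(1.64)² = 4.124 kg·m².
The couple gives τ = F·(L/2) + F·(L/2) = F L = (51.0)(1.64) = 83.64 N·m.
From τ = Iα: α = 83.64/4.124 = 20.28 rad/s².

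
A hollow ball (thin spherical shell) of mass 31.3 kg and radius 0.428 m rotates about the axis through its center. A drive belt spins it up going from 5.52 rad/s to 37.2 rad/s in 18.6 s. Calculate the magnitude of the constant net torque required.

I = (2/3)MR² = (2/3)(31.3)(0.428)² = 3.822 kg·m².
α = Δω/Δt = (37.2 − 5.52)/18.6 = 1.703 rad/s².
τ = Iα = (3.822)(1.703) = 6.510 N·m.

τ ≈ 6.51 N·m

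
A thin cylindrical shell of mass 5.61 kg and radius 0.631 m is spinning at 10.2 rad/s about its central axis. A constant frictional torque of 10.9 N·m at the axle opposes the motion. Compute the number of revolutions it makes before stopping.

≈ 1.70 revolutions

I = MR² = (5.61)(0.631)² = 2.234 kg·m².
The net torque has magnitude 10.9 N·m, opposing ω.
|α| = τ/I = 10.90/2.234 = 4.880 rad/s² (deceleration).
ω² = ω₀² − 2|α|θ with ω = 0 ⇒ θ = ω₀²/(2|α|) = 10.66 rad = 1.697 rev.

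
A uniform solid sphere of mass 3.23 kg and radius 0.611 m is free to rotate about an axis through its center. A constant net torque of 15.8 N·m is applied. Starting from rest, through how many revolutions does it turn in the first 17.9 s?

≈ 835 revolutions

I = (2/5)MR² = (2/5)(3.23)(0.611)² = 0.4823 kg·m².
α = τ/I = 15.8/0.4823 = 32.76 rad/s².
θ = ½αt² = ½(32.76)(17.9)² = 5248 rad.
Revolutions = θ/(2π) = 835.2.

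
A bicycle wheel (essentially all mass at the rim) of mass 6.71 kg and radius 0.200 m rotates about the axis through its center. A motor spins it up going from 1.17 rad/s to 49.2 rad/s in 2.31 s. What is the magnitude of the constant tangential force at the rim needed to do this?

I = MR² = (6.71)(0.200)² = 0.2684 kg·m².
α = Δω/Δt = (49.2 − 1.17)/2.31 = 20.79 rad/s².
The required torque is τ = Iα = (0.2684)(20.79) = 5.581 N·m.
A tangential force at the rim gives τ = FR, so F = τ/R = 5.581/0.200 = 27.90 N.

F ≈ 27.9 N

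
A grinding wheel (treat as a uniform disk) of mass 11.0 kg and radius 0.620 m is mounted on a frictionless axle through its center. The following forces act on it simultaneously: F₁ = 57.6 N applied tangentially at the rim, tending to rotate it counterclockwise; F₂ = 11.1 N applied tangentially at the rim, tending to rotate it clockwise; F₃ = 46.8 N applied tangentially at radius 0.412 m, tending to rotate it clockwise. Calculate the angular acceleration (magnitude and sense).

α ≈ 4.52 rad/s², counterclockwise

I = ½MR² = (1/2)(11.0)(0.620)² = 2.114 kg·m².
Taking counterclockwise as positive: τ₁ = +(57.6)(0.620) = +35.71 N·m; τ₂ = −(11.1)(0.620) = −6.882 N·m; τ₃ = −(46.8)(0.412) = −19.28 N·m.
Net torque τ = 9.548 N·m.
α = τ/I = 9.548/2.114 = 4.516 rad/s².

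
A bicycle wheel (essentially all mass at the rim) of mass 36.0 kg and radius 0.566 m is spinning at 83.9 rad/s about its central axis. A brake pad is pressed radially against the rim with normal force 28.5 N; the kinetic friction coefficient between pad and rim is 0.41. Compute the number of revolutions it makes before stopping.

I = MR² = (36.0)(0.566)² = 11.53 kg·m².
Friction force f = μN = (0.41)(28.5) = 11.68 N at the rim; torque magnitude τ = fR = 6.614 N·m, opposing ω.
|α| = τ/I = 6.614/11.53 = 0.5735 rad/s² (deceleration).
ω² = ω₀² − 2|α|θ with ω = 0 ⇒ θ = ω₀²/(2|α|) = 6137 rad = 976.8 rev.

≈ 977 revolutions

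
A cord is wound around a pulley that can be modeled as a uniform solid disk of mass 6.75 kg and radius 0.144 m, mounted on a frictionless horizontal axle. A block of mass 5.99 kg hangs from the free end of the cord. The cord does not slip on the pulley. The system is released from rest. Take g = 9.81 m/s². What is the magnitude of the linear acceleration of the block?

I = ½MR² = (1/2)(6.75)(0.144)² = 0.06998 kg·m².
Block: mg − T = ma. Pulley: TR = Iα. No-slip: a = αR, so T = (I/R²)a = 3.375·a.
Then mg = (m + 3.375)a, so a = (5.99)(9.81)/(5.99 + 3.375) = 6.275 m/s².

a ≈ 6.27 m/s²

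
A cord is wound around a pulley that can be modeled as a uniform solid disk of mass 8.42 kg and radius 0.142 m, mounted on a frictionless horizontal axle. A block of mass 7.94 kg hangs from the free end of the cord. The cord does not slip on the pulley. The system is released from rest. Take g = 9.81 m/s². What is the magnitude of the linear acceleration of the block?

a ≈ 6.41 m/s²

I = ½MR² = (1/2)(8.42)(0.142)² = 0.08489 kg·m².
Block: mg − T = ma. Pulley: TR = Iα. No-slip: a = αR, so T = (I/R²)a = 4.210·a.
Then mg = (m + 4.210)a, so a = (7.94)(9.81)/(7.94 + 4.210) = 6.411 m/s².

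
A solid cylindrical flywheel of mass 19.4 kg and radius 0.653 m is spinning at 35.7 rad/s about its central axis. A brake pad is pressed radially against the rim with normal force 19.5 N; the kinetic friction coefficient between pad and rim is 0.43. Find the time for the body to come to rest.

I = ½MR² = (1/2)(19.4)(0.653)² = 4.136 kg·m².
Friction force f = μN = (0.43)(19.5) = 8.385 N at the rim; torque magnitude τ = fR = 5.475 N·m, opposing ω.
|α| = τ/I = 5.475/4.136 = 1.324 rad/s² (deceleration).
0 = ω₀ − |α|t ⇒ t = ω₀/|α| = 35.7/1.324 = 26.97 s.

t ≈ 27.0 s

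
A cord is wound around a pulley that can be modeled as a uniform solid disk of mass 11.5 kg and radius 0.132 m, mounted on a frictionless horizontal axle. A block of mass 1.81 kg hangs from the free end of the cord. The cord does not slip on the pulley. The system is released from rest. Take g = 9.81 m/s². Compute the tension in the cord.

I = ½MR² = (1/2)(11.5)(0.132)² = 0.1002 kg·m².
Block: mg − T = ma. Pulley: TR = Iα. No-slip: a = αR, so T = (I/R²)a = 5.750·a.
Then mg = (m + 5.750)a, so a = (1.81)(9.81)/(1.81 + 5.750) = 2.349 m/s².
T = 5.750·a = 13.50 N.

T ≈ 13.5 N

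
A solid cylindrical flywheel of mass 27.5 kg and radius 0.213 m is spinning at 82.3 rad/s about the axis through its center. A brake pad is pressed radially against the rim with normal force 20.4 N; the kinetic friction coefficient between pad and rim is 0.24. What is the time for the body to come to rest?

t ≈ 49.2 s

I = ½MR² = (1/2)(27.5)(0.213)² = 0.6238 kg·m².
Friction force f = μN = (0.24)(20.4) = 4.896 N at the rim; torque magnitude τ = fR = 1.043 N·m, opposing ω.
|α| = τ/I = 1.043/0.6238 = 1.672 rad/s² (deceleration).
0 = ω₀ − |α|t ⇒ t = ω₀/|α| = 82.3/1.672 = 49.23 s.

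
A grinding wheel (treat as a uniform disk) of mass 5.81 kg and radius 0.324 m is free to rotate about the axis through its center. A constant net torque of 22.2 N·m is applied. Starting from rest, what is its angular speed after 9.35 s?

ω ≈ 681 rad/s

I = ½MR² = (1/2)(5.81)(0.324)² = 0.3050 kg·m².
α = τ/I = 22.2/0.3050 = 72.80 rad/s².
ω = ω₀ + αt = 0 + (72.80)(9.35) = 680.7 rad/s.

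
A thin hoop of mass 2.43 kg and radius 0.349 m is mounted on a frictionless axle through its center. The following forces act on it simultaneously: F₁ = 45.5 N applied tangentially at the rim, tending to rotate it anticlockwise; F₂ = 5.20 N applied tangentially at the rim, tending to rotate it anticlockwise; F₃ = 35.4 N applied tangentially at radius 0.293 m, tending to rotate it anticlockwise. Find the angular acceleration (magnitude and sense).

I = MR² = (2.43)(0.349)² = 0.2960 kg·m².
Taking anticlockwise as positive: τ₁ = +(45.5)(0.349) = +15.88 N·m; τ₂ = +(5.20)(0.349) = +1.815 N·m; τ₃ = +(35.4)(0.293) = +10.37 N·m.
Net torque τ = 28.07 N·m.
α = τ/I = 28.07/0.2960 = 94.83 rad/s².

α ≈ 94.8 rad/s², anticlockwise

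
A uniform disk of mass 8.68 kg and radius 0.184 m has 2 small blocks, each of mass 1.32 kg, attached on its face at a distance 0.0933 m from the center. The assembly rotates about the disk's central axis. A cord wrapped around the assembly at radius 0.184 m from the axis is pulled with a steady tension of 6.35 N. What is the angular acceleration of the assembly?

I_disk = ½MR² = ½(8.68)(0.184)² = 0.1469 kg·m².
I_blocks = 2·m·r² = 2(1.32)(0.0933)² = 0.02298 kg·m².
Total I = 0.1699 kg·m².
τ = F r = (6.35)(0.184) = 1.168 N·m.
α = τ/I = 1.168/0.1699 = 6.876 rad/s².

α ≈ 6.88 rad/s²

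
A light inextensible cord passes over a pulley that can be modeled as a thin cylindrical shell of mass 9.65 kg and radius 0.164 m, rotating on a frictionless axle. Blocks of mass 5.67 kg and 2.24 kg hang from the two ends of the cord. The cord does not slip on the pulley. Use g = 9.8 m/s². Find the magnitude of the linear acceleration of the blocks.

I = MR² = (9.65)(0.164)² = 0.2595 kg·m².
Heavier block: m₁g − T₁ = m₁a. Lighter block: T₂ − m₂g = m₂a.
Pulley: (T₁ − T₂)R = Iα = I(a/R), so T₁ − T₂ = (I/R²)a = 1·M_p a = 9.650·a.
Adding the three: (m₁ − m₂)g = (m₁ + m₂ + 9.650)a, so a = (5.67 − 2.24)(9.8)/(5.67 + 2.24 + 9.650) = 1.914 m/s².

a ≈ 1.91 m/s²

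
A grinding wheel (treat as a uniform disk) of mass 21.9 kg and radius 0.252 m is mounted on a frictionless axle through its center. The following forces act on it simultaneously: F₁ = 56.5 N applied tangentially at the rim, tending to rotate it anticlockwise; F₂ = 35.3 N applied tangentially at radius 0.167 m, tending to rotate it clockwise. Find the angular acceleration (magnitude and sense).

α ≈ 12.0 rad/s², anticlockwise

I = ½MR² = (1/2)(21.9)(0.252)² = 0.6954 kg·m².
Taking anticlockwise as positive: τ₁ = +(56.5)(0.252) = +14.24 N·m; τ₂ = −(35.3)(0.167) = −5.895 N·m.
Net torque τ = 8.343 N·m.
α = τ/I = 8.343/0.6954 = 12.00 rad/s².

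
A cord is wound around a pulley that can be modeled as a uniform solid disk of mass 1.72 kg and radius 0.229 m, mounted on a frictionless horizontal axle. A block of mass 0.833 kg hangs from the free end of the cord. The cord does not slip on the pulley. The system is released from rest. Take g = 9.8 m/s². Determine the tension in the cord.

T ≈ 4.15 N

I = ½MR² = (1/2)(1.72)(0.229)² = 0.04510 kg·m².
Block: mg − T = ma. Pulley: TR = Iα. No-slip: a = αR, so T = (I/R²)a = 0.8600·a.
Then mg = (m + 0.8600)a, so a = (0.833)(9.8)/(0.833 + 0.8600) = 4.822 m/s².
T = 0.8600·a = 4.147 N.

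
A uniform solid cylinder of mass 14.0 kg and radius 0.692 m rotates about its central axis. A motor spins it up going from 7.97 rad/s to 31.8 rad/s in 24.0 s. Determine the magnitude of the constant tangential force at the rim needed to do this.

F ≈ 4.81 N

I = ½MR² = (1/2)(14.0)(0.692)² = 3.352 kg·m².
α = Δω/Δt = (31.8 − 7.97)/24.0 = 0.9929 rad/s².
The required torque is τ = Iα = (3.352)(0.9929) = 3.328 N·m.
A tangential force at the rim gives τ = FR, so F = τ/R = 3.328/0.692 = 4.810 N.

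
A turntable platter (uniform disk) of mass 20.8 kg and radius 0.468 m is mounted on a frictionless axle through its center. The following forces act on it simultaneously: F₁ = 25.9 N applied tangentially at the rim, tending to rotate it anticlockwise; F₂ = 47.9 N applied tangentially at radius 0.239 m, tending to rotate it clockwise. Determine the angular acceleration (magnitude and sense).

I = ½MR² = (1/2)(20.8)(0.468)² = 2.278 kg·m².
Taking anticlockwise as positive: τ₁ = +(25.9)(0.468) = +12.12 N·m; τ₂ = −(47.9)(0.239) = −11.45 N·m.
Net torque τ = 0.6731 N·m.
α = τ/I = 0.6731/2.278 = 0.2955 rad/s².

α ≈ 0.295 rad/s², anticlockwise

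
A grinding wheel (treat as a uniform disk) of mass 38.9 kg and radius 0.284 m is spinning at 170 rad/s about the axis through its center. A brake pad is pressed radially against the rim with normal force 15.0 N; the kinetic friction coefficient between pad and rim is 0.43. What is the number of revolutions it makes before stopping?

I = ½MR² = (1/2)(38.9)(0.284)² = 1.569 kg·m².
Friction force f = μN = (0.43)(15.0) = 6.450 N at the rim; torque magnitude τ = fR = 1.832 N·m, opposing ω.
|α| = τ/I = 1.832/1.569 = 1.168 rad/s² (deceleration).
ω² = ω₀² − 2|α|θ with ω = 0 ⇒ θ = ω₀²/(2|α|) = 12380 rad = 1970 rev.

≈ 1970 revolutions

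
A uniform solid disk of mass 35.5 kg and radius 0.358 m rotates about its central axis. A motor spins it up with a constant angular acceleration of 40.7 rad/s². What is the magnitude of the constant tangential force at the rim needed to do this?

I = ½MR² = (1/2)(35.5)(0.358)² = 2.275 kg·m².
The required torque is τ = Iα = (2.275)(40.70) = 92.59 N·m.
A tangential force at the rim gives τ = FR, so F = τ/R = 92.59/0.358 = 258.6 N.

F ≈ 259 N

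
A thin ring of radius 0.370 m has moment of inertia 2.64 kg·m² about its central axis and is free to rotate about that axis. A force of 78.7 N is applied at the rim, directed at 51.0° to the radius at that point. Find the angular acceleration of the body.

Only the tangential component produces torque: τ = F R sinθ = (78.7)(0.370) sin 51.0° = 22.63 N·m.
From τ = Iα: α = 22.63/2.640 = 8.572 rad/s².

α ≈ 8.57 rad/s²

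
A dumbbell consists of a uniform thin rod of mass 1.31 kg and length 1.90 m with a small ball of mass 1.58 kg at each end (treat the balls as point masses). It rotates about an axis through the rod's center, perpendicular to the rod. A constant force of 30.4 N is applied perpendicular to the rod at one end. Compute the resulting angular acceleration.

I_rod = (1/12)ML² = (1/12)(1.31)(1.90)² = 0.3941 kg·m².
I_balls = 2·m·(L/2)² = 2(1.58)(0.9500)² = 2.852 kg·m².
Total I = 3.246 kg·m².
τ = F·(L/2) = (30.4)(0.950) = 28.88 N·m.
α = τ/I = 28.88/3.246 = 8.897 rad/s².

α ≈ 8.90 rad/s²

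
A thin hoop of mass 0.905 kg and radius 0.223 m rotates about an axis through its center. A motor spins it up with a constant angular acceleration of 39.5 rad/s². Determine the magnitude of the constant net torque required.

τ ≈ 1.78 N·m

I = MR² = (0.905)(0.223)² = 0.04500 kg·m².
τ = Iα = (0.04500)(39.50) = 1.778 N·m.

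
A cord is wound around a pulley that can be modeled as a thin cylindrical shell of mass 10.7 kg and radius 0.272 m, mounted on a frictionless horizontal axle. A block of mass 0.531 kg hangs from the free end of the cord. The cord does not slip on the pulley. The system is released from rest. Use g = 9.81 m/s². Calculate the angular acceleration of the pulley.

I = MR² = (10.7)(0.272)² = 0.7916 kg·m².
Block: mg − T = ma. Pulley: TR = Iα. No-slip: a = αR, so T = (I/R²)a = 10.70·a.
Then mg = (m + 10.70)a, so a = (0.531)(9.81)/(0.531 + 10.70) = 0.4638 m/s².
α = a/R = 0.4638/0.272 = 1.705 rad/s².

α ≈ 1.71 rad/s²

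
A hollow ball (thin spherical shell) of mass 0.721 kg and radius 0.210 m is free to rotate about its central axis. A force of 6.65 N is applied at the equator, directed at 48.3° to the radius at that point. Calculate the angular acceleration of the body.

I = (2/3)MR² = (2/3)(0.721)(0.210)² = 0.02120 kg·m².
Only the tangential component produces torque: τ = F R sinθ = (6.65)(0.210) sin 48.3° = 1.043 N·m.
Newton's second law for rotation, τ = Iα, gives α = τ/I = 1.043/0.02120 = 49.19 rad/s².

α ≈ 49.2 rad/s²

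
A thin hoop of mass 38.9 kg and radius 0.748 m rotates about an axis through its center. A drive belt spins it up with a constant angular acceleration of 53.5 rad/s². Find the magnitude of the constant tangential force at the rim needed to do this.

I = MR² = (38.9)(0.748)² = 21.76 kg·m².
The required torque is τ = Iα = (21.76)(53.50) = 1164 N·m.
A tangential force at the rim gives τ = FR, so F = τ/R = 1164/0.748 = 1557 N.

F ≈ 1560 N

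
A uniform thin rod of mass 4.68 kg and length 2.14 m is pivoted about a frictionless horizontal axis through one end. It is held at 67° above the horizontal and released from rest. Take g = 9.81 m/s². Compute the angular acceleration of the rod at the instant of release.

α ≈ 2.69 rad/s²

About the pivot, I = (1/3)ML² = (1/3)(4.68)(2.14)² = 7.144 kg·m².
The weight acts at the center, a distance L/2 = 1.070 m from the pivot; τ = Mg(L/2) cos 67° = 19.19 N·m.
α = τ/I = 19.19/7.144 = 2.687 rad/s².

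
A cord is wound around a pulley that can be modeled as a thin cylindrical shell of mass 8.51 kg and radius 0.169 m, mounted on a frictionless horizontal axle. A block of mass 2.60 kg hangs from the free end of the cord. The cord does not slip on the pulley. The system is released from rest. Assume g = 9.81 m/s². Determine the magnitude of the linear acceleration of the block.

a ≈ 2.30 m/s²

I = MR² = (8.51)(0.169)² = 0.2431 kg·m².
Block: mg − T = ma. Pulley: TR = Iα. No-slip: a = αR, so T = (I/R²)a = 8.510·a.
Then mg = (m + 8.510)a, so a = (2.60)(9.81)/(2.60 + 8.510) = 2.296 m/s².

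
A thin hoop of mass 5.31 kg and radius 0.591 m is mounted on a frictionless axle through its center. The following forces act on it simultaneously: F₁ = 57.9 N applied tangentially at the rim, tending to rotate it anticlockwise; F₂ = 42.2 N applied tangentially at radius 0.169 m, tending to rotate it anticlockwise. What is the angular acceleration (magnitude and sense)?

I = MR² = (5.31)(0.591)² = 1.855 kg·m².
Taking anticlockwise as positive: τ₁ = +(57.9)(0.591) = +34.22 N·m; τ₂ = +(42.2)(0.169) = +7.132 N·m.
Net torque τ = 41.35 N·m.
α = τ/I = 41.35/1.855 = 22.30 rad/s².

α ≈ 22.3 rad/s², anticlockwise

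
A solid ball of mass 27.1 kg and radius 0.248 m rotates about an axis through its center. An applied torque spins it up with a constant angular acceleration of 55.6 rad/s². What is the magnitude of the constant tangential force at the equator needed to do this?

F ≈ 149 N

I = (2/5)MR² = (2/5)(27.1)(0.248)² = 0.6667 kg·m².
The required torque is τ = Iα = (0.6667)(55.60) = 37.07 N·m.
A tangential force at the equator gives τ = FR, so F = τ/R = 37.07/0.248 = 149.5 N.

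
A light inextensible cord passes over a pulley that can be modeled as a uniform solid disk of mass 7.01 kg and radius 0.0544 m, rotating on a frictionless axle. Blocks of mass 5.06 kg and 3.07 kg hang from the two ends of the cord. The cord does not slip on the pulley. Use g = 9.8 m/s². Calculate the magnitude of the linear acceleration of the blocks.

I = ½MR² = (1/2)(7.01)(0.0544)² = 0.01037 kg·m².
Heavier block: m₁g − T₁ = m₁a. Lighter block: T₂ − m₂g = m₂a.
Pulley: (T₁ − T₂)R = Iα = I(a/R), so T₁ − T₂ = (I/R²)a = (1/2)M_p a = 3.505·a.
Adding the three: (m₁ − m₂)g = (m₁ + m₂ + 3.505)a, so a = (5.06 − 3.07)(9.8)/(5.06 + 3.07 + 3.505) = 1.676 m/s².

a ≈ 1.68 m/s²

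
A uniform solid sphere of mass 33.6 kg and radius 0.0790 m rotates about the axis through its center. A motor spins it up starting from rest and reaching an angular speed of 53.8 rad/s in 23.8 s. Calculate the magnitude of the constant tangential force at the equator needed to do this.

I = (2/5)MR² = (2/5)(33.6)(0.0790)² = 0.08388 kg·m².
α = Δω/Δt = (53.8 − 0)/23.8 = 2.261 rad/s².
The required torque is τ = Iα = (0.08388)(2.261) = 0.1896 N·m.
A tangential force at the equator gives τ = FR, so F = τ/R = 0.1896/0.0790 = 2.400 N.

F ≈ 2.40 N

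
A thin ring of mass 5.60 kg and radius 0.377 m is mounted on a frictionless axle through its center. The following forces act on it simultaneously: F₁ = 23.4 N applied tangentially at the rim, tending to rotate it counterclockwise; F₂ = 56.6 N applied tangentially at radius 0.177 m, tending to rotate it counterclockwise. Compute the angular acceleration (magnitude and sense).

α ≈ 23.7 rad/s², counterclockwise

I = MR² = (5.60)(0.377)² = 0.7959 kg·m².
Taking counterclockwise as positive: τ₁ = +(23.4)(0.377) = +8.822 N·m; τ₂ = +(56.6)(0.177) = +10.02 N·m.
Net torque τ = 18.84 N·m.
α = τ/I = 18.84/0.7959 = 23.67 rad/s².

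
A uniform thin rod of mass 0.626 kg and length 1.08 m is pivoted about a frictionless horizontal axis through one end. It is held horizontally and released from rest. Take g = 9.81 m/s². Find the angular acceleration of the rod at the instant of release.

α ≈ 13.6 rad/s²

About the pivot, I = (1/3)ML² = (1/3)(0.626)(1.08)² = 0.2434 kg·m².
The weight acts at the center, a distance L/2 = 0.5400 m from the pivot; τ = Mg(L/2) = 3.316 N·m.
α = τ/I = 3.316/0.2434 = 13.63 rad/s².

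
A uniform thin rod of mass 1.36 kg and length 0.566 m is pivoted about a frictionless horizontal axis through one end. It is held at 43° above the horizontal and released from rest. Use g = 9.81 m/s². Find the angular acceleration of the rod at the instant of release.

α ≈ 19.0 rad/s²

About the pivot, I = (1/3)ML² = (1/3)(1.36)(0.566)² = 0.1452 kg·m².
The weight acts at the center, a distance L/2 = 0.2830 m from the pivot; τ = Mg(L/2) cos 43° = 2.761 N·m.
α = τ/I = 2.761/0.1452 = 19.01 rad/s².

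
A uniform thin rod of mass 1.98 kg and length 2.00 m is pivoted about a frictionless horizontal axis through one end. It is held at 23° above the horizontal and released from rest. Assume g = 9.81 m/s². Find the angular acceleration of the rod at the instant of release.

α ≈ 6.77 rad/s²

About the pivot, I = (1/3)ML² = (1/3)(1.98)(2.00)² = 2.640 kg·m².
The weight acts at the center, a distance L/2 = 1.000 m from the pivot; τ = Mg(L/2) cos 23° = 17.88 N·m.
α = τ/I = 17.88/2.640 = 6.773 rad/s².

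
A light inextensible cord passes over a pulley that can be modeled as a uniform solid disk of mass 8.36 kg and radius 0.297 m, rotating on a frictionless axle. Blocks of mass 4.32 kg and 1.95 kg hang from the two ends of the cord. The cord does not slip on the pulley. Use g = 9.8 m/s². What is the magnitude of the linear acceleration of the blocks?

I = ½MR² = (1/2)(8.36)(0.297)² = 0.3687 kg·m².
Heavier block: m₁g − T₁ = m₁a. Lighter block: T₂ − m₂g = m₂a.
Pulley: (T₁ − T₂)R = Iα = I(a/R), so T₁ − T₂ = (I/R²)a = (1/2)M_p a = 4.180·a.
Adding the three: (m₁ − m₂)g = (m₁ + m₂ + 4.180)a, so a = (4.32 − 1.95)(9.8)/(4.32 + 1.95 + 4.180) = 2.223 m/s².

a ≈ 2.22 m/s²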